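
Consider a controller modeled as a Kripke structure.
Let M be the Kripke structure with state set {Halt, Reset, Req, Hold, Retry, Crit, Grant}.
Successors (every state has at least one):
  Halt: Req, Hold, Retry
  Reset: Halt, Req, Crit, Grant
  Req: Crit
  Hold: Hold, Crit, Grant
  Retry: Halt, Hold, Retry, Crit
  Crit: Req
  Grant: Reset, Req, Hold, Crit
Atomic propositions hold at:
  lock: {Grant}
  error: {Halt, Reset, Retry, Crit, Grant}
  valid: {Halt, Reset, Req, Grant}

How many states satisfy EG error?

4

EG error: greatest fixpoint, start Z0 = {Halt, Reset, Retry, Crit, Grant}, keep only states in Sat with some successor in Z. Z1 = {Halt, Reset, Retry, Grant}; fixed.
Sat(EG error) = {Halt, Reset, Retry, Grant}
|Sat(EG error)| = |{Halt, Reset, Retry, Grant}| = 4.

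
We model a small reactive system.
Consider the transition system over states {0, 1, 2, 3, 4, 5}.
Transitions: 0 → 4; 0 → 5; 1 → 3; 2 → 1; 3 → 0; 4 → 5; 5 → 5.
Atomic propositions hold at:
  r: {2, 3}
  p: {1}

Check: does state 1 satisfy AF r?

Yes

AF r: least fixpoint, start Z0 = {2, 3}, add states with every successor in Z. Z1 = {1, 2, 3}; fixed.
Sat(AF r) = {1, 2, 3}
1 ∈ Sat(AF r) = {1, 2, 3}, so the formula holds at 1.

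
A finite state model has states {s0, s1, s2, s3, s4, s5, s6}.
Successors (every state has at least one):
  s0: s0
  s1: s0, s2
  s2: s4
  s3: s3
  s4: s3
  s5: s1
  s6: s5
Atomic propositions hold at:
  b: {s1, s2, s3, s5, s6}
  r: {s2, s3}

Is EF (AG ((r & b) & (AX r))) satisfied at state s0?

Sat(r & b) = {s2, s3}
Sat(AX r) = {s : every successor in {s2, s3}} = {s3, s4}
Sat((r & b) & (AX r)) = {s3}
AG ((r & b) & (AX r)): greatest fixpoint, start Z0 = {s3}, keep only states in Sat with every successor in Z. Already a fixed point.
Sat(AG ((r & b) & (AX r))) = {s3}
EF (AG ((r & b) & (AX r))): least fixpoint, start Z0 = {s3}, add states with some successor in Z. Z1 = {s3, s4}; Z2 = {s2, s3, s4}; Z3 = {s1, s2, s3, s4}; Z4 = {s1, s2, s3, s4, s5}; Z5 = {s1, s2, s3, s4, s5, s6}; fixed.
Sat(EF (AG ((r & b) & (AX r)))) = {s1, s2, s3, s4, s5, s6}
s0 ∉ Sat(EF (AG ((r & b) & (AX r)))) = {s1, s2, s3, s4, s5, s6}, so the formula does not hold at s0.

No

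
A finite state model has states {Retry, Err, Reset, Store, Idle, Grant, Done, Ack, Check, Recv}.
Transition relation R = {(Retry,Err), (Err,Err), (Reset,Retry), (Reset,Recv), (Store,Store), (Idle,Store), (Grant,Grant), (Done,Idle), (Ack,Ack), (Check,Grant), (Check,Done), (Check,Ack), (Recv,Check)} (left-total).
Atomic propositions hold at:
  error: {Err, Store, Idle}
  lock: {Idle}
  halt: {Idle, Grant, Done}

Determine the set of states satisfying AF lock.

{Idle, Done}

AF lock: least fixpoint, start Z0 = {Idle}, add states with every successor in Z. Z1 = {Idle, Done}; fixed.
Sat(AF lock) = {Idle, Done}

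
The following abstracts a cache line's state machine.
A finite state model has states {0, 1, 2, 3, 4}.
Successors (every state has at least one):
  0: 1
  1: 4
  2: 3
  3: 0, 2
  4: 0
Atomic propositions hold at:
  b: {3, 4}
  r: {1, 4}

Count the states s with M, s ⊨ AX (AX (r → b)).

3

Sat(r → b) = {0, 2, 3, 4}
Sat(AX (r → b)) = {s : every successor in {0, 2, 3, 4}} = {1, 2, 3, 4}
Sat(AX (AX (r → b))) = {s : every successor in {1, 2, 3, 4}} = {0, 1, 2}
|Sat(AX (AX (r → b)))| = |{0, 1, 2}| = 3.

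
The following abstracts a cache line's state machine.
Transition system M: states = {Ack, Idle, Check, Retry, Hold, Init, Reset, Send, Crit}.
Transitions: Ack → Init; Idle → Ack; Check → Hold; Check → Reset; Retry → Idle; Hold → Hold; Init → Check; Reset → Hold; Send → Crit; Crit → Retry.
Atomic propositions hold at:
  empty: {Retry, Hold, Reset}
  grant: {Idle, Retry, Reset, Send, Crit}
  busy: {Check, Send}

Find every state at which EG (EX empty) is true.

{Check, Hold, Reset}

Sat(EX empty) = {s : some successor in {Retry, Hold, Reset}} = {Check, Hold, Reset, Crit}
EG (EX empty): greatest fixpoint, start Z0 = {Check, Hold, Reset, Crit}, keep only states in Sat with some successor in Z. Z1 = {Check, Hold, Reset}; fixed.
Sat(EG (EX empty)) = {Check, Hold, Reset}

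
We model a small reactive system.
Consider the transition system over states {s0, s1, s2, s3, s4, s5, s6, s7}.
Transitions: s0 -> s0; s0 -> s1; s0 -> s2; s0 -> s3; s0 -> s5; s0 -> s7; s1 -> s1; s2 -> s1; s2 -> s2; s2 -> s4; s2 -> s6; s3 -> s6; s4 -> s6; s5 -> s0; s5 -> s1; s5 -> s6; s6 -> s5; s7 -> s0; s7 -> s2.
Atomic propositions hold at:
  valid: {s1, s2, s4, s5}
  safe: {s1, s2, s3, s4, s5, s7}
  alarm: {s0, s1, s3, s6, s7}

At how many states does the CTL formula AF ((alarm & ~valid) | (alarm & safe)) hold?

7

Sat(~valid) = {s0, s3, s6, s7}
Sat(alarm & ~valid) = {s0, s3, s6, s7}
Sat(alarm & safe) = {s1, s3, s7}
Sat((alarm & ~valid) | (alarm & safe)) = {s0, s1, s3, s6, s7}
AF ((alarm & ~valid) | (alarm & safe)): least fixpoint, start Z0 = {s0, s1, s3, s6, s7}, add states with every successor in Z. Z1 = {s0, s1, s3, s4, s5, s6, s7}; fixed.
Sat(AF ((alarm & ~valid) | (alarm & safe))) = {s0, s1, s3, s4, s5, s6, s7}
|Sat(AF ((alarm & ~valid) | (alarm & safe)))| = |{s0, s1, s3, s4, s5, s6, s7}| = 7.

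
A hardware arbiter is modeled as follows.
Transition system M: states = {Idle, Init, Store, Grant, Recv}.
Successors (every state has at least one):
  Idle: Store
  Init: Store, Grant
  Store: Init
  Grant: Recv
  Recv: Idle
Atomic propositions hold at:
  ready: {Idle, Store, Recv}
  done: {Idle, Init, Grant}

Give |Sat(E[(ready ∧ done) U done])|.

3

Sat(ready ∧ done) = {Idle}
E[(ready ∧ done) U done]: least fixpoint, start Z0 = Sat(done) = {Idle, Init, Grant}, add states in Sat(ready ∧ done) with some successor in Z. Already a fixed point.
Sat(E[(ready ∧ done) U done]) = {Idle, Init, Grant}
|Sat(E[(ready ∧ done) U done])| = |{Idle, Init, Grant}| = 3.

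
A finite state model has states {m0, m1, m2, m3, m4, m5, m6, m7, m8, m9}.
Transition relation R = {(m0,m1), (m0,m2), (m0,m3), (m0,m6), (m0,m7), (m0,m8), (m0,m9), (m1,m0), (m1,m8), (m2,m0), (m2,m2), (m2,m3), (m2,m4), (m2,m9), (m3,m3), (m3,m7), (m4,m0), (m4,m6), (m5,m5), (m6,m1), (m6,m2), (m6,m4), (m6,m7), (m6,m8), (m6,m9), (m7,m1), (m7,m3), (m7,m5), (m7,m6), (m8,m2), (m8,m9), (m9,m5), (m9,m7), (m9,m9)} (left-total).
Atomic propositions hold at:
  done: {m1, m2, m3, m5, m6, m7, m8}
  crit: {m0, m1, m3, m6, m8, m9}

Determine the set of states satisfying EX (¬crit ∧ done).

Sat(¬crit) = {m2, m4, m5, m7}
Sat(¬crit ∧ done) = {m2, m5, m7}
Sat(EX (¬crit ∧ done)) = {s : some successor in {m2, m5, m7}} = {m0, m2, m3, m5, m6, m7, m8, m9}

{m0, m2, m3, m5, m6, m7, m8, m9}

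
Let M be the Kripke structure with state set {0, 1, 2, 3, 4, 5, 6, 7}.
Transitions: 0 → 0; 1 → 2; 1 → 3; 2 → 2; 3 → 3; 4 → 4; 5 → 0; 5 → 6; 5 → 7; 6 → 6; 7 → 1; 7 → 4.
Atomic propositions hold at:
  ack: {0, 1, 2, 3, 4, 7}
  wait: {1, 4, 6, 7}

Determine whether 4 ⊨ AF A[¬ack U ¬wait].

Sat(¬ack) = {5, 6}
Sat(¬wait) = {0, 2, 3, 5}
A[¬ack U ¬wait]: least fixpoint, start Z0 = Sat(¬wait) = {0, 2, 3, 5}, add states in Sat(¬ack) with every successor in Z. Already a fixed point.
Sat(A[¬ack U ¬wait]) = {0, 2, 3, 5}
AF A[¬ack U ¬wait]: least fixpoint, start Z0 = {0, 2, 3, 5}, add states with every successor in Z. Z1 = {0, 1, 2, 3, 5}; fixed.
Sat(AF A[¬ack U ¬wait]) = {0, 1, 2, 3, 5}
4 ∉ Sat(AF A[¬ack U ¬wait]) = {0, 1, 2, 3, 5}, so the formula does not hold at 4.

No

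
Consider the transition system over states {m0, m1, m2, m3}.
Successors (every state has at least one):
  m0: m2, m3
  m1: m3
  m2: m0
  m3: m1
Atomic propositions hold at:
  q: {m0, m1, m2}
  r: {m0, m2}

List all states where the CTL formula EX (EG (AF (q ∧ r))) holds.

Sat(q ∧ r) = {m0, m2}
AF (q ∧ r): least fixpoint, start Z0 = {m0, m2}, add states with every successor in Z. Already a fixed point.
Sat(AF (q ∧ r)) = {m0, m2}
EG (AF (q ∧ r)): greatest fixpoint, start Z0 = {m0, m2}, keep only states in Sat with some successor in Z. Already a fixed point.
Sat(EG (AF (q ∧ r))) = {m0, m2}
Sat(EX (EG (AF (q ∧ r)))) = {s : some successor in {m0, m2}} = {m0, m2}

{m0, m2}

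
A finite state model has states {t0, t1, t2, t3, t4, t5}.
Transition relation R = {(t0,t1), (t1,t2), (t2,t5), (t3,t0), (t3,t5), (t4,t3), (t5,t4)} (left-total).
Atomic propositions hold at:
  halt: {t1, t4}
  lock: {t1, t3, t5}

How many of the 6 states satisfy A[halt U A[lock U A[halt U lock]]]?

4

A[halt U lock]: least fixpoint, start Z0 = Sat(lock) = {t1, t3, t5}, add states in Sat(halt) with every successor in Z. Z1 = {t1, t3, t4, t5}; fixed.
Sat(A[halt U lock]) = {t1, t3, t4, t5}
A[lock U A[halt U lock]]: least fixpoint, start Z0 = Sat(A[halt U lock]) = {t1, t3, t4, t5}, add states in Sat(lock) with every successor in Z. Already a fixed point.
Sat(A[lock U A[halt U lock]]) = {t1, t3, t4, t5}
A[halt U A[lock U A[halt U lock]]]: least fixpoint, start Z0 = Sat(A[lock U A[halt U lock]]) = {t1, t3, t4, t5}, add states in Sat(halt) with every successor in Z. Already a fixed point.
Sat(A[halt U A[lock U A[halt U lock]]]) = {t1, t3, t4, t5}
|Sat(A[halt U A[lock U A[halt U lock]]])| = |{t1, t3, t4, t5}| = 4.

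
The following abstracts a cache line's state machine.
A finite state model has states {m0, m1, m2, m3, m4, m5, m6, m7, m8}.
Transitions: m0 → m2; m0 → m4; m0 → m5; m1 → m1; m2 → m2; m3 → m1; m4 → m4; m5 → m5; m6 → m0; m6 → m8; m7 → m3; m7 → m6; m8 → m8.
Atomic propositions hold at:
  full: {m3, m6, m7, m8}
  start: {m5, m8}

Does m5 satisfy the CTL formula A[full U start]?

Yes

A[full U start]: least fixpoint, start Z0 = Sat(start) = {m5, m8}, add states in Sat(full) with every successor in Z. Already a fixed point.
Sat(A[full U start]) = {m5, m8}
m5 ∈ Sat(A[full U start]) = {m5, m8}, so the formula holds at m5.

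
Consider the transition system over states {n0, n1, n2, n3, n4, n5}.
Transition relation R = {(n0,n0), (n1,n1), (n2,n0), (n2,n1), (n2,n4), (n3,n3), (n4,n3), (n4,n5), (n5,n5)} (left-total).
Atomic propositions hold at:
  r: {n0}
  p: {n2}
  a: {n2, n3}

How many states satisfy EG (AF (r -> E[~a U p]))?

5

Sat(~a) = {n0, n1, n4, n5}
E[~a U p]: least fixpoint, start Z0 = Sat(p) = {n2}, add states in Sat(~a) with some successor in Z. Already a fixed point.
Sat(E[~a U p]) = {n2}
Sat(r -> E[~a U p]) = {n1, n2, n3, n4, n5}
AF (r -> E[~a U p]): least fixpoint, start Z0 = {n1, n2, n3, n4, n5}, add states with every successor in Z. Already a fixed point.
Sat(AF (r -> E[~a U p])) = {n1, n2, n3, n4, n5}
EG (AF (r -> E[~a U p])): greatest fixpoint, start Z0 = {n1, n2, n3, n4, n5}, keep only states in Sat with some successor in Z. Already a fixed point.
Sat(EG (AF (r -> E[~a U p]))) = {n1, n2, n3, n4, n5}
|Sat(EG (AF (r -> E[~a U p])))| = |{n1, n2, n3, n4, n5}| = 5.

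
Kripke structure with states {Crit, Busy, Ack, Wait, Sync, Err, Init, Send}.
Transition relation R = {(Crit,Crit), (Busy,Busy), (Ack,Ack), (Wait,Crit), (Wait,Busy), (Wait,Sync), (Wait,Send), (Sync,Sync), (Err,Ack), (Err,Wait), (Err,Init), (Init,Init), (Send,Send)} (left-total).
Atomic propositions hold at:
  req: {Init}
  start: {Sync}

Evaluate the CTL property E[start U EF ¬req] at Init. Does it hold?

Sat(¬req) = {Crit, Busy, Ack, Wait, Sync, Err, Send}
EF ¬req: least fixpoint, start Z0 = {Crit, Busy, Ack, Wait, Sync, Err, Send}, add states with some successor in Z. Already a fixed point.
Sat(EF ¬req) = {Crit, Busy, Ack, Wait, Sync, Err, Send}
E[start U EF ¬req]: least fixpoint, start Z0 = Sat(EF ¬req) = {Crit, Busy, Ack, Wait, Sync, Err, Send}, add states in Sat(start) with some successor in Z. Already a fixed point.
Sat(E[start U EF ¬req]) = {Crit, Busy, Ack, Wait, Sync, Err, Send}
Init ∉ Sat(E[start U EF ¬req]) = {Crit, Busy, Ack, Wait, Sync, Err, Send}, so the formula does not hold at Init.

No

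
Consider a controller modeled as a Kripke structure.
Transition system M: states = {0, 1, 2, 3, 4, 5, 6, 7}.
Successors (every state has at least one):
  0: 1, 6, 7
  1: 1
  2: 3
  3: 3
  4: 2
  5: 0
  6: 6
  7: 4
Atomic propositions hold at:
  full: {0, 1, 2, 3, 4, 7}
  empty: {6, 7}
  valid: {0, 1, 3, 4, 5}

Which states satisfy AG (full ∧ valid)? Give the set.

Sat(full ∧ valid) = {0, 1, 3, 4}
AG (full ∧ valid): greatest fixpoint, start Z0 = {0, 1, 3, 4}, keep only states in Sat with every successor in Z. Z1 = {1, 3}; fixed.
Sat(AG (full ∧ valid)) = {1, 3}

{1, 3}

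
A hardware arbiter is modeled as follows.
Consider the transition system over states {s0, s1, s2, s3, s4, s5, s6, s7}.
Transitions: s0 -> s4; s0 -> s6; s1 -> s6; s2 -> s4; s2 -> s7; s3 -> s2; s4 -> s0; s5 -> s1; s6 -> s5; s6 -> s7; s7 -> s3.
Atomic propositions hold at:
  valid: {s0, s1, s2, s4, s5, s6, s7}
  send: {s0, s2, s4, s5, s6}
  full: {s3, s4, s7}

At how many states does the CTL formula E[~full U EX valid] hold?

Sat(~full) = {s0, s1, s2, s5, s6}
Sat(EX valid) = {s : some successor in {s0, s1, s2, s4, s5, s6, s7}} = {s0, s1, s2, s3, s4, s5, s6}
E[~full U EX valid]: least fixpoint, start Z0 = Sat(EX valid) = {s0, s1, s2, s3, s4, s5, s6}, add states in Sat(~full) with some successor in Z. Already a fixed point.
Sat(E[~full U EX valid]) = {s0, s1, s2, s3, s4, s5, s6}
|Sat(E[~full U EX valid])| = |{s0, s1, s2, s3, s4, s5, s6}| = 7.

7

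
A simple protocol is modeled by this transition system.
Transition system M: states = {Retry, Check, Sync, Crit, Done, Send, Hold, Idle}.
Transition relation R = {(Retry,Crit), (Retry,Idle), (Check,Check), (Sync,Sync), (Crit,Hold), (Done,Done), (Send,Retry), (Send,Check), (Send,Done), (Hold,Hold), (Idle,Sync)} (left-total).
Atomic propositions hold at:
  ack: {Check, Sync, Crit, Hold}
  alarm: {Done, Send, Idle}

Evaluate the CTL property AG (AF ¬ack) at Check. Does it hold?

No

Sat(¬ack) = {Retry, Done, Send, Idle}
AF ¬ack: least fixpoint, start Z0 = {Retry, Done, Send, Idle}, add states with every successor in Z. Already a fixed point.
Sat(AF ¬ack) = {Retry, Done, Send, Idle}
AG (AF ¬ack): greatest fixpoint, start Z0 = {Retry, Done, Send, Idle}, keep only states in Sat with every successor in Z. Z1 = {Done}; fixed.
Sat(AG (AF ¬ack)) = {Done}
Check ∉ Sat(AG (AF ¬ack)) = {Done}, so the formula does not hold at Check.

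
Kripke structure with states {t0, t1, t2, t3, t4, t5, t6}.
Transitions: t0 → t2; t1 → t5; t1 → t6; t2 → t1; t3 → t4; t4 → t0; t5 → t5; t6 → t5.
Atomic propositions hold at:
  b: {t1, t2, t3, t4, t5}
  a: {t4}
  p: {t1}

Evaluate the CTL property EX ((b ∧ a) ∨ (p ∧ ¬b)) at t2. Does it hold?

No

Sat(b ∧ a) = {t4}
Sat(¬b) = {t0, t6}
Sat(p ∧ ¬b) = ∅
Sat((b ∧ a) ∨ (p ∧ ¬b)) = {t4}
Sat(EX ((b ∧ a) ∨ (p ∧ ¬b))) = {s : some successor in {t4}} = {t3}
t2 ∉ Sat(EX ((b ∧ a) ∨ (p ∧ ¬b))) = {t3}, so the formula does not hold at t2.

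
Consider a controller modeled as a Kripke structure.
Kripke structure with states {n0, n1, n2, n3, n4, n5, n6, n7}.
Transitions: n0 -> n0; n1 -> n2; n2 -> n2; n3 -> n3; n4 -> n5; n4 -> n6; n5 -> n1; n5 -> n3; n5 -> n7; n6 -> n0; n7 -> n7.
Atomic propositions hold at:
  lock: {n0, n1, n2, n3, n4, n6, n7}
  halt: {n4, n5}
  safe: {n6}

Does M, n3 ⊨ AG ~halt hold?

Yes

Sat(~halt) = {n0, n1, n2, n3, n6, n7}
AG ~halt: greatest fixpoint, start Z0 = {n0, n1, n2, n3, n6, n7}, keep only states in Sat with every successor in Z. Already a fixed point.
Sat(AG ~halt) = {n0, n1, n2, n3, n6, n7}
n3 ∈ Sat(AG ~halt) = {n0, n1, n2, n3, n6, n7}, so the formula holds at n3.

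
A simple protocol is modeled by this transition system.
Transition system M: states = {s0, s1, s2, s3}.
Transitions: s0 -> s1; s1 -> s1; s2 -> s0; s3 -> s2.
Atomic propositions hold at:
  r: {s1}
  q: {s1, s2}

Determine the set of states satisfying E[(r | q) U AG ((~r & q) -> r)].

{s0, s1, s2}

Sat(r | q) = {s1, s2}
Sat(~r) = {s0, s2, s3}
Sat(~r & q) = {s2}
Sat((~r & q) -> r) = {s0, s1, s3}
AG ((~r & q) -> r): greatest fixpoint, start Z0 = {s0, s1, s3}, keep only states in Sat with every successor in Z. Z1 = {s0, s1}; fixed.
Sat(AG ((~r & q) -> r)) = {s0, s1}
E[(r | q) U AG ((~r & q) -> r)]: least fixpoint, start Z0 = Sat(AG ((~r & q) -> r)) = {s0, s1}, add states in Sat(r | q) with some successor in Z. Z1 = {s0, s1, s2}; fixed.
Sat(E[(r | q) U AG ((~r & q) -> r)]) = {s0, s1, s2}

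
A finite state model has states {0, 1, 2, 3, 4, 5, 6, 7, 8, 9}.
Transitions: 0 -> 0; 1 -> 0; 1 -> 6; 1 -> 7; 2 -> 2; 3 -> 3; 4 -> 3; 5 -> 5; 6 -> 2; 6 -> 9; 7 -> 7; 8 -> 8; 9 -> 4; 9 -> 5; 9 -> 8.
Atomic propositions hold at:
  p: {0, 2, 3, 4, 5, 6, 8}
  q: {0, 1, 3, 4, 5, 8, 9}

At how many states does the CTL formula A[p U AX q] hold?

Sat(AX q) = {s : every successor in {0, 1, 3, 4, 5, 8, 9}} = {0, 3, 4, 5, 8, 9}
A[p U AX q]: least fixpoint, start Z0 = Sat(AX q) = {0, 3, 4, 5, 8, 9}, add states in Sat(p) with every successor in Z. Already a fixed point.
Sat(A[p U AX q]) = {0, 3, 4, 5, 8, 9}
|Sat(A[p U AX q])| = |{0, 3, 4, 5, 8, 9}| = 6.

6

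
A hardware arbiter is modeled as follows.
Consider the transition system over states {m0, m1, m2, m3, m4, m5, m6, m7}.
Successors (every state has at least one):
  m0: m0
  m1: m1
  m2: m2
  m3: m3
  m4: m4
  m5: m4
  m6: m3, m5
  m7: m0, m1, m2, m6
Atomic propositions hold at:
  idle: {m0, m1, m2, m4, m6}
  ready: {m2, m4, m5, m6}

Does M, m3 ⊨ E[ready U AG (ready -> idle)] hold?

Sat(ready -> idle) = {m0, m1, m2, m3, m4, m6, m7}
AG (ready -> idle): greatest fixpoint, start Z0 = {m0, m1, m2, m3, m4, m6, m7}, keep only states in Sat with every successor in Z. Z1 = {m0, m1, m2, m3, m4, m7}; Z2 = {m0, m1, m2, m3, m4}; fixed.
Sat(AG (ready -> idle)) = {m0, m1, m2, m3, m4}
E[ready U AG (ready -> idle)]: least fixpoint, start Z0 = Sat(AG (ready -> idle)) = {m0, m1, m2, m3, m4}, add states in Sat(ready) with some successor in Z. Z1 = {m0, m1, m2, m3, m4, m5, m6}; fixed.
Sat(E[ready U AG (ready -> idle)]) = {m0, m1, m2, m3, m4, m5, m6}
m3 ∈ Sat(E[ready U AG (ready -> idle)]) = {m0, m1, m2, m3, m4, m5, m6}, so the formula holds at m3.

Yes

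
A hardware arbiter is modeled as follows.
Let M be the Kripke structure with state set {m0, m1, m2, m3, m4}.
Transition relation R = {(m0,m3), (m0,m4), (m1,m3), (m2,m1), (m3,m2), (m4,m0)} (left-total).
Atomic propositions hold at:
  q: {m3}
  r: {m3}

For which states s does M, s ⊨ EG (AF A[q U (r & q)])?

{m1, m2, m3}

Sat(r & q) = {m3}
A[q U (r & q)]: least fixpoint, start Z0 = Sat((r & q)) = {m3}, add states in Sat(q) with every successor in Z. Already a fixed point.
Sat(A[q U (r & q)]) = {m3}
AF A[q U (r & q)]: least fixpoint, start Z0 = {m3}, add states with every successor in Z. Z1 = {m1, m3}; Z2 = {m1, m2, m3}; fixed.
Sat(AF A[q U (r & q)]) = {m1, m2, m3}
EG (AF A[q U (r & q)]): greatest fixpoint, start Z0 = {m1, m2, m3}, keep only states in Sat with some successor in Z. Already a fixed point.
Sat(EG (AF A[q U (r & q)])) = {m1, m2, m3}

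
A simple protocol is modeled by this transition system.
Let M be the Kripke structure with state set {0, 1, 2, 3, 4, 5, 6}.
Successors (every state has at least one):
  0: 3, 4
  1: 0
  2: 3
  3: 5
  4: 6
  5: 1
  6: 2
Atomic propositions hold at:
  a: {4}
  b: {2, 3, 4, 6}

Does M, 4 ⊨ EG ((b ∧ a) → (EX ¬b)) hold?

Sat(b ∧ a) = {4}
Sat(¬b) = {0, 1, 5}
Sat(EX ¬b) = {s : some successor in {0, 1, 5}} = {1, 3, 5}
Sat((b ∧ a) → (EX ¬b)) = {0, 1, 2, 3, 5, 6}
EG ((b ∧ a) → (EX ¬b)): greatest fixpoint, start Z0 = {0, 1, 2, 3, 5, 6}, keep only states in Sat with some successor in Z. Already a fixed point.
Sat(EG ((b ∧ a) → (EX ¬b))) = {0, 1, 2, 3, 5, 6}
4 ∉ Sat(EG ((b ∧ a) → (EX ¬b))) = {0, 1, 2, 3, 5, 6}, so the formula does not hold at 4.

No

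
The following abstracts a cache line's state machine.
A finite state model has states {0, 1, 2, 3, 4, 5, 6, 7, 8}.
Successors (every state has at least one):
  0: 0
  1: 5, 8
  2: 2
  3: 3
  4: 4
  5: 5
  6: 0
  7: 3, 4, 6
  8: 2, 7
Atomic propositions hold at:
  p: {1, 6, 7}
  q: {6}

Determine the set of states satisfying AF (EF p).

EF p: least fixpoint, start Z0 = {1, 6, 7}, add states with some successor in Z. Z1 = {1, 6, 7, 8}; fixed.
Sat(EF p) = {1, 6, 7, 8}
AF (EF p): least fixpoint, start Z0 = {1, 6, 7, 8}, add states with every successor in Z. Already a fixed point.
Sat(AF (EF p)) = {1, 6, 7, 8}

{1, 6, 7, 8}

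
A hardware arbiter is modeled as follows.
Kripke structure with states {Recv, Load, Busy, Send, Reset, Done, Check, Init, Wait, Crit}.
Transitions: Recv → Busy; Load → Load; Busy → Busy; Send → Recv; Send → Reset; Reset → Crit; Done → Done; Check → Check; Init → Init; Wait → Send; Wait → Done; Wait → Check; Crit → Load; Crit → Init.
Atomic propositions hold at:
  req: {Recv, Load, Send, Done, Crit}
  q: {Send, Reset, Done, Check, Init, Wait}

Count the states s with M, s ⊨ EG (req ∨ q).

Sat(req ∨ q) = {Recv, Load, Send, Reset, Done, Check, Init, Wait, Crit}
EG (req ∨ q): greatest fixpoint, start Z0 = {Recv, Load, Send, Reset, Done, Check, Init, Wait, Crit}, keep only states in Sat with some successor in Z. Z1 = {Load, Send, Reset, Done, Check, Init, Wait, Crit}; fixed.
Sat(EG (req ∨ q)) = {Load, Send, Reset, Done, Check, Init, Wait, Crit}
|Sat(EG (req ∨ q))| = |{Load, Send, Reset, Done, Check, Init, Wait, Crit}| = 8.

8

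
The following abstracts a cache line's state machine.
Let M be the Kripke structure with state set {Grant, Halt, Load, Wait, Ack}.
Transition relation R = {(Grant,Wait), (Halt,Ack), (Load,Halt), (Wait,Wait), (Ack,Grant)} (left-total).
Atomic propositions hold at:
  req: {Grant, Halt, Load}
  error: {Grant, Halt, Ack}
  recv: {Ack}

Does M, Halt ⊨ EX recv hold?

Sat(EX recv) = {s : some successor in {Ack}} = {Halt}
Halt ∈ Sat(EX recv) = {Halt}, so the formula holds at Halt.

Yes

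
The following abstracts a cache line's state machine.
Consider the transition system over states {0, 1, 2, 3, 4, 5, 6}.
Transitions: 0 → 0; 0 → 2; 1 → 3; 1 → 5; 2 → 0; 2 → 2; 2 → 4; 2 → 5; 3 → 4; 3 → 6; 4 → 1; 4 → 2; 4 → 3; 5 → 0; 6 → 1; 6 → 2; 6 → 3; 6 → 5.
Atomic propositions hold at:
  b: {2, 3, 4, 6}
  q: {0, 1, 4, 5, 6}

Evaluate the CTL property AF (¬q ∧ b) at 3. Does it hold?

Yes

Sat(¬q) = {2, 3}
Sat(¬q ∧ b) = {2, 3}
AF (¬q ∧ b): least fixpoint, start Z0 = {2, 3}, add states with every successor in Z. Already a fixed point.
Sat(AF (¬q ∧ b)) = {2, 3}
3 ∈ Sat(AF (¬q ∧ b)) = {2, 3}, so the formula holds at 3.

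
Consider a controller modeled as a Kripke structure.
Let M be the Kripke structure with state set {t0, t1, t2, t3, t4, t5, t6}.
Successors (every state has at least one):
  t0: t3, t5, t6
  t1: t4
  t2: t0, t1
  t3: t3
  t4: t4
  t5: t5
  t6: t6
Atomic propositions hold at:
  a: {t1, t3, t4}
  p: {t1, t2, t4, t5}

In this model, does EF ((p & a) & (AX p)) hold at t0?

No

Sat(p & a) = {t1, t4}
Sat(AX p) = {s : every successor in {t1, t2, t4, t5}} = {t1, t4, t5}
Sat((p & a) & (AX p)) = {t1, t4}
EF ((p & a) & (AX p)): least fixpoint, start Z0 = {t1, t4}, add states with some successor in Z. Z1 = {t1, t2, t4}; fixed.
Sat(EF ((p & a) & (AX p))) = {t1, t2, t4}
t0 ∉ Sat(EF ((p & a) & (AX p))) = {t1, t2, t4}, so the formula does not hold at t0.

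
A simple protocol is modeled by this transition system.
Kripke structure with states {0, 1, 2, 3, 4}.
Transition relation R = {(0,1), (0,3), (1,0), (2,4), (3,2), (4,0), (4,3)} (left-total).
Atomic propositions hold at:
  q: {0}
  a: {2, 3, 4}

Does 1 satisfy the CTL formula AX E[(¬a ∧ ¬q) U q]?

Yes

Sat(¬a) = {0, 1}
Sat(¬q) = {1, 2, 3, 4}
Sat(¬a ∧ ¬q) = {1}
E[(¬a ∧ ¬q) U q]: least fixpoint, start Z0 = Sat(q) = {0}, add states in Sat(¬a ∧ ¬q) with some successor in Z. Z1 = {0, 1}; fixed.
Sat(E[(¬a ∧ ¬q) U q]) = {0, 1}
Sat(AX E[(¬a ∧ ¬q) U q]) = {s : every successor in {0, 1}} = {1}
1 ∈ Sat(AX E[(¬a ∧ ¬q) U q]) = {1}, so the formula holds at 1.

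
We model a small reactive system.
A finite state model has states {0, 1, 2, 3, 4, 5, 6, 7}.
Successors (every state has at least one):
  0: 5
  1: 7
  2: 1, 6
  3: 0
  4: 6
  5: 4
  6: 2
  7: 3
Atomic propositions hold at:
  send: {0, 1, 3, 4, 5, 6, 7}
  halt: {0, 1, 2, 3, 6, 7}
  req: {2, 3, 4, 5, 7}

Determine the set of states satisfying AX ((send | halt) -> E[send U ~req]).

{0, 1, 2, 3, 4, 5, 7}

Sat(send | halt) = {0, 1, 2, 3, 4, 5, 6, 7}
Sat(~req) = {0, 1, 6}
E[send U ~req]: least fixpoint, start Z0 = Sat(~req) = {0, 1, 6}, add states in Sat(send) with some successor in Z. Z1 = {0, 1, 3, 4, 6}; Z2 = {0, 1, 3, 4, 5, 6, 7}; fixed.
Sat(E[send U ~req]) = {0, 1, 3, 4, 5, 6, 7}
Sat((send | halt) -> E[send U ~req]) = {0, 1, 3, 4, 5, 6, 7}
Sat(AX ((send | halt) -> E[send U ~req])) = {s : every successor in {0, 1, 3, 4, 5, 6, 7}} = {0, 1, 2, 3, 4, 5, 7}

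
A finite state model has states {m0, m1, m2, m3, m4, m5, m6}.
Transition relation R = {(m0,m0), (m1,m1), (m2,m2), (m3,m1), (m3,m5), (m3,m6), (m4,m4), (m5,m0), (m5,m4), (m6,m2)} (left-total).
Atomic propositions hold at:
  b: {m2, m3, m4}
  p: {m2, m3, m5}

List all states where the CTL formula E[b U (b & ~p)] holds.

{m4}

Sat(~p) = {m0, m1, m4, m6}
Sat(b & ~p) = {m4}
E[b U (b & ~p)]: least fixpoint, start Z0 = Sat((b & ~p)) = {m4}, add states in Sat(b) with some successor in Z. Already a fixed point.
Sat(E[b U (b & ~p)]) = {m4}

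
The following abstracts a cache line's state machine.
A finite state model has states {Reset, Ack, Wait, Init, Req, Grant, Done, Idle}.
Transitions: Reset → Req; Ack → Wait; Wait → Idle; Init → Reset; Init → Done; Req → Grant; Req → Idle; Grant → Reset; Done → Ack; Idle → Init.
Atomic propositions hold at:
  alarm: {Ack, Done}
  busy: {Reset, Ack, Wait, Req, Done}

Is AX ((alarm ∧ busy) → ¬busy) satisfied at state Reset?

Sat(alarm ∧ busy) = {Ack, Done}
Sat(¬busy) = {Init, Grant, Idle}
Sat((alarm ∧ busy) → ¬busy) = {Reset, Wait, Init, Req, Grant, Idle}
Sat(AX ((alarm ∧ busy) → ¬busy)) = {s : every successor in {Reset, Wait, Init, Req, Grant, Idle}} = {Reset, Ack, Wait, Req, Grant, Idle}
Reset ∈ Sat(AX ((alarm ∧ busy) → ¬busy)) = {Reset, Ack, Wait, Req, Grant, Idle}, so the formula holds at Reset.

Yes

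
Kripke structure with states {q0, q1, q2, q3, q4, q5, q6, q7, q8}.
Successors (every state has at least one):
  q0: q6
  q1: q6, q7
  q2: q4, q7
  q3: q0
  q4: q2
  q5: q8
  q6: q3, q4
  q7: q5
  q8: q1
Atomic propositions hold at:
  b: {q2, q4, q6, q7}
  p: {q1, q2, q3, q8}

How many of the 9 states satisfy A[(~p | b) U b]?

5

Sat(~p) = {q0, q4, q5, q6, q7}
Sat(~p | b) = {q0, q2, q4, q5, q6, q7}
A[(~p | b) U b]: least fixpoint, start Z0 = Sat(b) = {q2, q4, q6, q7}, add states in Sat(~p | b) with every successor in Z. Z1 = {q0, q2, q4, q6, q7}; fixed.
Sat(A[(~p | b) U b]) = {q0, q2, q4, q6, q7}
|Sat(A[(~p | b) U b])| = |{q0, q2, q4, q6, q7}| = 5.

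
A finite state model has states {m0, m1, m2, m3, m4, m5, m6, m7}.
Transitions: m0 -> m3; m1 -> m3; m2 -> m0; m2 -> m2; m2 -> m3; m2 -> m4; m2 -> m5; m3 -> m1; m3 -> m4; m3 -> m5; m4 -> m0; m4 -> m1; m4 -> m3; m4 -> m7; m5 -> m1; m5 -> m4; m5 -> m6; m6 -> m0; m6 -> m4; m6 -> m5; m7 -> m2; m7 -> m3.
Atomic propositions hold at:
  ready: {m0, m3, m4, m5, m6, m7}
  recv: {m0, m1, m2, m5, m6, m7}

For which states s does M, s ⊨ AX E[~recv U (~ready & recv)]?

{m0, m1, m7}

Sat(~recv) = {m3, m4}
Sat(~ready) = {m1, m2}
Sat(~ready & recv) = {m1, m2}
E[~recv U (~ready & recv)]: least fixpoint, start Z0 = Sat((~ready & recv)) = {m1, m2}, add states in Sat(~recv) with some successor in Z. Z1 = {m1, m2, m3, m4}; fixed.
Sat(E[~recv U (~ready & recv)]) = {m1, m2, m3, m4}
Sat(AX E[~recv U (~ready & recv)]) = {s : every successor in {m1, m2, m3, m4}} = {m0, m1, m7}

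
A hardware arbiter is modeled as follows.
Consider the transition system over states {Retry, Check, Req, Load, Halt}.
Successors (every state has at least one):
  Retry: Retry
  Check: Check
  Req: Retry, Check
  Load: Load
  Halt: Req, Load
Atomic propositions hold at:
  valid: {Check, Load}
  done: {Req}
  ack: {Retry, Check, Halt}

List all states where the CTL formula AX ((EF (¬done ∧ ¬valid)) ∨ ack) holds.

Sat(¬done) = {Retry, Check, Load, Halt}
Sat(¬valid) = {Retry, Req, Halt}
Sat(¬done ∧ ¬valid) = {Retry, Halt}
EF (¬done ∧ ¬valid): least fixpoint, start Z0 = {Retry, Halt}, add states with some successor in Z. Z1 = {Retry, Req, Halt}; fixed.
Sat(EF (¬done ∧ ¬valid)) = {Retry, Req, Halt}
Sat((EF (¬done ∧ ¬valid)) ∨ ack) = {Retry, Check, Req, Halt}
Sat(AX ((EF (¬done ∧ ¬valid)) ∨ ack)) = {s : every successor in {Retry, Check, Req, Halt}} = {Retry, Check, Req}

{Retry, Check, Req}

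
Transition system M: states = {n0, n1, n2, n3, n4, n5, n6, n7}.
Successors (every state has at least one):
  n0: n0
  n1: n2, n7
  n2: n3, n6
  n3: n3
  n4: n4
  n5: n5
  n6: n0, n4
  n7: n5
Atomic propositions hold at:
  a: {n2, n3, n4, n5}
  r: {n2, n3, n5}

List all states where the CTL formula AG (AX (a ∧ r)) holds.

{n3, n5, n7}

Sat(a ∧ r) = {n2, n3, n5}
Sat(AX (a ∧ r)) = {s : every successor in {n2, n3, n5}} = {n3, n5, n7}
AG (AX (a ∧ r)): greatest fixpoint, start Z0 = {n3, n5, n7}, keep only states in Sat with every successor in Z. Already a fixed point.
Sat(AG (AX (a ∧ r))) = {n3, n5, n7}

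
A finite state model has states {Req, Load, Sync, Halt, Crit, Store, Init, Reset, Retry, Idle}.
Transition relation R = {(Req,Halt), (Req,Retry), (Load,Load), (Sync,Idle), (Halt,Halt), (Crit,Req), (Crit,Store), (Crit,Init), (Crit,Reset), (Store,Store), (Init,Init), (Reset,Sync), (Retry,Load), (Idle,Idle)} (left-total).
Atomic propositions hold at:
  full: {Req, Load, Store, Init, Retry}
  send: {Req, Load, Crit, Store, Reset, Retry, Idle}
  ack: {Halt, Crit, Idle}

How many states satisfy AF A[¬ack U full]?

5

Sat(¬ack) = {Req, Load, Sync, Store, Init, Reset, Retry}
A[¬ack U full]: least fixpoint, start Z0 = Sat(full) = {Req, Load, Store, Init, Retry}, add states in Sat(¬ack) with every successor in Z. Already a fixed point.
Sat(A[¬ack U full]) = {Req, Load, Store, Init, Retry}
AF A[¬ack U full]: least fixpoint, start Z0 = {Req, Load, Store, Init, Retry}, add states with every successor in Z. Already a fixed point.
Sat(AF A[¬ack U full]) = {Req, Load, Store, Init, Retry}
|Sat(AF A[¬ack U full])| = |{Req, Load, Store, Init, Retry}| = 5.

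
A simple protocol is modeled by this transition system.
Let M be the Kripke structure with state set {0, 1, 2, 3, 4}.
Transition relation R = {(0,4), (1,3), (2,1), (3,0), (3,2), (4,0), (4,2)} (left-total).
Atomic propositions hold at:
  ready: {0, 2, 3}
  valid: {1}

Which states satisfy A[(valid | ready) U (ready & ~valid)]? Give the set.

Sat(valid | ready) = {0, 1, 2, 3}
Sat(~valid) = {0, 2, 3, 4}
Sat(ready & ~valid) = {0, 2, 3}
A[(valid | ready) U (ready & ~valid)]: least fixpoint, start Z0 = Sat((ready & ~valid)) = {0, 2, 3}, add states in Sat(valid | ready) with every successor in Z. Z1 = {0, 1, 2, 3}; fixed.
Sat(A[(valid | ready) U (ready & ~valid)]) = {0, 1, 2, 3}

{0, 1, 2, 3}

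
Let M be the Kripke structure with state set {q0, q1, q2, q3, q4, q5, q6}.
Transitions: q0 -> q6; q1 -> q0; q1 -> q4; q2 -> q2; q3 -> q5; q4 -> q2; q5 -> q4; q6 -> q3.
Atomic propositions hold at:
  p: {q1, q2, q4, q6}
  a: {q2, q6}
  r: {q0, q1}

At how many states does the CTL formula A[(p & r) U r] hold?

Sat(p & r) = {q1}
A[(p & r) U r]: least fixpoint, start Z0 = Sat(r) = {q0, q1}, add states in Sat(p & r) with every successor in Z. Already a fixed point.
Sat(A[(p & r) U r]) = {q0, q1}
|Sat(A[(p & r) U r])| = |{q0, q1}| = 2.

2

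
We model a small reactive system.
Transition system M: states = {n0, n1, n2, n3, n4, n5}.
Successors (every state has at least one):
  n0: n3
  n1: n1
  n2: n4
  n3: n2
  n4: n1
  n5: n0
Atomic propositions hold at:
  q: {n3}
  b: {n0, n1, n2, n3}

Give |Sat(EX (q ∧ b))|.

Sat(q ∧ b) = {n3}
Sat(EX (q ∧ b)) = {s : some successor in {n3}} = {n0}
|Sat(EX (q ∧ b))| = |{n0}| = 1.

1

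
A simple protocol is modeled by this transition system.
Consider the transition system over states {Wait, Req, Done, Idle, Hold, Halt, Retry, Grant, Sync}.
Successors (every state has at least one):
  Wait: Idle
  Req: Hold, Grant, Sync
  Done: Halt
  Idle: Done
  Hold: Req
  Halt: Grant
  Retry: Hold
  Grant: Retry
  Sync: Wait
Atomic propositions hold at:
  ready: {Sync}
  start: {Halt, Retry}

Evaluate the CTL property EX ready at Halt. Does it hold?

Sat(EX ready) = {s : some successor in {Sync}} = {Req}
Halt ∉ Sat(EX ready) = {Req}, so the formula does not hold at Halt.

No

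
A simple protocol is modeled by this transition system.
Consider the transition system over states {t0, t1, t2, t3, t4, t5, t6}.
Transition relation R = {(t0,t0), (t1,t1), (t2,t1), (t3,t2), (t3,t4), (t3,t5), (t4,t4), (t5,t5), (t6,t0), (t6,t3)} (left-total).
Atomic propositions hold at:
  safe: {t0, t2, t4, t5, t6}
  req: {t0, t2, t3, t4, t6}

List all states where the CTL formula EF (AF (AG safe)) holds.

AG safe: greatest fixpoint, start Z0 = {t0, t2, t4, t5, t6}, keep only states in Sat with every successor in Z. Z1 = {t0, t4, t5}; fixed.
Sat(AG safe) = {t0, t4, t5}
AF (AG safe): least fixpoint, start Z0 = {t0, t4, t5}, add states with every successor in Z. Already a fixed point.
Sat(AF (AG safe)) = {t0, t4, t5}
EF (AF (AG safe)): least fixpoint, start Z0 = {t0, t4, t5}, add states with some successor in Z. Z1 = {t0, t3, t4, t5, t6}; fixed.
Sat(EF (AF (AG safe))) = {t0, t3, t4, t5, t6}

{t0, t3, t4, t5, t6}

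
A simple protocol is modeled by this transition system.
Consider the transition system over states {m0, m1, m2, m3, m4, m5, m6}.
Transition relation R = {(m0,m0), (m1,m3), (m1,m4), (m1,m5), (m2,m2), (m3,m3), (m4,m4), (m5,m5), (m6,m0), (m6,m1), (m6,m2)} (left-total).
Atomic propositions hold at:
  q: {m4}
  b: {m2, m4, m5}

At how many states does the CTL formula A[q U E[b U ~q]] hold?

Sat(~q) = {m0, m1, m2, m3, m5, m6}
E[b U ~q]: least fixpoint, start Z0 = Sat(~q) = {m0, m1, m2, m3, m5, m6}, add states in Sat(b) with some successor in Z. Already a fixed point.
Sat(E[b U ~q]) = {m0, m1, m2, m3, m5, m6}
A[q U E[b U ~q]]: least fixpoint, start Z0 = Sat(E[b U ~q]) = {m0, m1, m2, m3, m5, m6}, add states in Sat(q) with every successor in Z. Already a fixed point.
Sat(A[q U E[b U ~q]]) = {m0, m1, m2, m3, m5, m6}
|Sat(A[q U E[b U ~q]])| = |{m0, m1, m2, m3, m5, m6}| = 6.

6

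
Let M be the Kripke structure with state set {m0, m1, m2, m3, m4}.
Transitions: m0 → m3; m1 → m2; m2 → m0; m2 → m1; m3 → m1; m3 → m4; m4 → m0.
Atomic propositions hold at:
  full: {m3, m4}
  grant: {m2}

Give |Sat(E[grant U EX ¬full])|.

Sat(¬full) = {m0, m1, m2}
Sat(EX ¬full) = {s : some successor in {m0, m1, m2}} = {m1, m2, m3, m4}
E[grant U EX ¬full]: least fixpoint, start Z0 = Sat(EX ¬full) = {m1, m2, m3, m4}, add states in Sat(grant) with some successor in Z. Already a fixed point.
Sat(E[grant U EX ¬full]) = {m1, m2, m3, m4}
|Sat(E[grant U EX ¬full])| = |{m1, m2, m3, m4}| = 4.

4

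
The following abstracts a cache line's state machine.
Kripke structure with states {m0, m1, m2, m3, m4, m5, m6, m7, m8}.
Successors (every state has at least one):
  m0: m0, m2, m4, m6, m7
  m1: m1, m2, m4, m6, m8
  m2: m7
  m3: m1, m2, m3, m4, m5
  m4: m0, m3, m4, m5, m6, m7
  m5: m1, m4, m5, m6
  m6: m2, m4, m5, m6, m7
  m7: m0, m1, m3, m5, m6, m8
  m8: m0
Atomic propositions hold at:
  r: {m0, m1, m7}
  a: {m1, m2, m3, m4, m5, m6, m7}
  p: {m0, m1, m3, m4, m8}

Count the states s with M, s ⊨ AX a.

Sat(AX a) = {s : every successor in {m1, m2, m3, m4, m5, m6, m7}} = {m2, m3, m5, m6}
|Sat(AX a)| = |{m2, m3, m5, m6}| = 4.

4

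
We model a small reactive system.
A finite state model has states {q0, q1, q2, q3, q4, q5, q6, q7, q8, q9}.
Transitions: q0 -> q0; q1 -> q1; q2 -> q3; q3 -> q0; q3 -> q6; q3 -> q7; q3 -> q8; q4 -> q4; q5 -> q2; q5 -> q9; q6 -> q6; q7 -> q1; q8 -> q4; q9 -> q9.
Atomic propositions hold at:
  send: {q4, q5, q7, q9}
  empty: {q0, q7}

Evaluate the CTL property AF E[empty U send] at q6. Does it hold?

E[empty U send]: least fixpoint, start Z0 = Sat(send) = {q4, q5, q7, q9}, add states in Sat(empty) with some successor in Z. Already a fixed point.
Sat(E[empty U send]) = {q4, q5, q7, q9}
AF E[empty U send]: least fixpoint, start Z0 = {q4, q5, q7, q9}, add states with every successor in Z. Z1 = {q4, q5, q7, q8, q9}; fixed.
Sat(AF E[empty U send]) = {q4, q5, q7, q8, q9}
q6 ∉ Sat(AF E[empty U send]) = {q4, q5, q7, q8, q9}, so the formula does not hold at q6.

No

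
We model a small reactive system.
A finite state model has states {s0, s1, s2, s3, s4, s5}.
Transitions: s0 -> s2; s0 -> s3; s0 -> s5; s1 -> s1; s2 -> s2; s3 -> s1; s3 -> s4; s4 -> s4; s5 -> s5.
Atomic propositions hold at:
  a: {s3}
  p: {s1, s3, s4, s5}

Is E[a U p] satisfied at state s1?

E[a U p]: least fixpoint, start Z0 = Sat(p) = {s1, s3, s4, s5}, add states in Sat(a) with some successor in Z. Already a fixed point.
Sat(E[a U p]) = {s1, s3, s4, s5}
s1 ∈ Sat(E[a U p]) = {s1, s3, s4, s5}, so the formula holds at s1.

Yes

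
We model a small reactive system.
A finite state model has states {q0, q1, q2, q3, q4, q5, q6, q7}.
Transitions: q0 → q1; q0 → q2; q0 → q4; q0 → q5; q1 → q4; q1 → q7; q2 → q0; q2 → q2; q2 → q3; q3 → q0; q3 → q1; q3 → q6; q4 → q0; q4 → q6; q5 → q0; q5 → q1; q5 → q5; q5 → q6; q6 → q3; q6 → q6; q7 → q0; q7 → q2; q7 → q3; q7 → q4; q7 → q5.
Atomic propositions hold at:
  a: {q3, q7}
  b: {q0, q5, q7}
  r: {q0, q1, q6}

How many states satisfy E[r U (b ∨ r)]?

5

Sat(b ∨ r) = {q0, q1, q5, q6, q7}
E[r U (b ∨ r)]: least fixpoint, start Z0 = Sat((b ∨ r)) = {q0, q1, q5, q6, q7}, add states in Sat(r) with some successor in Z. Already a fixed point.
Sat(E[r U (b ∨ r)]) = {q0, q1, q5, q6, q7}
|Sat(E[r U (b ∨ r)])| = |{q0, q1, q5, q6, q7}| = 5.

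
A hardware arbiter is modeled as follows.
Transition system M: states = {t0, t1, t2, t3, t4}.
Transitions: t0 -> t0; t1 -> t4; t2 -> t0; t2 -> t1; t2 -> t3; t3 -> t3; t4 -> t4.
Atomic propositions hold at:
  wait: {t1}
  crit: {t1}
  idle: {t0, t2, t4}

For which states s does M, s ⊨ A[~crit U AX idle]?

Sat(~crit) = {t0, t2, t3, t4}
Sat(AX idle) = {s : every successor in {t0, t2, t4}} = {t0, t1, t4}
A[~crit U AX idle]: least fixpoint, start Z0 = Sat(AX idle) = {t0, t1, t4}, add states in Sat(~crit) with every successor in Z. Already a fixed point.
Sat(A[~crit U AX idle]) = {t0, t1, t4}

{t0, t1, t4}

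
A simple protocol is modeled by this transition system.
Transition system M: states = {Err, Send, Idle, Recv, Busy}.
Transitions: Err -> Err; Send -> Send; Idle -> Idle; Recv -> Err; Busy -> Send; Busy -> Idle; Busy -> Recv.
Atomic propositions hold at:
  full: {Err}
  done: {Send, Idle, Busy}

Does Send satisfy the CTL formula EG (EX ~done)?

No

Sat(~done) = {Err, Recv}
Sat(EX ~done) = {s : some successor in {Err, Recv}} = {Err, Recv, Busy}
EG (EX ~done): greatest fixpoint, start Z0 = {Err, Recv, Busy}, keep only states in Sat with some successor in Z. Already a fixed point.
Sat(EG (EX ~done)) = {Err, Recv, Busy}
Send ∉ Sat(EG (EX ~done)) = {Err, Recv, Busy}, so the formula does not hold at Send.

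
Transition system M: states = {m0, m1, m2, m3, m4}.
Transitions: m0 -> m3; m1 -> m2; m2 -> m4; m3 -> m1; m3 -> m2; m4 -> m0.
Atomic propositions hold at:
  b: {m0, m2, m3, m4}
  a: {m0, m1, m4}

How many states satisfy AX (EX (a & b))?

2

Sat(a & b) = {m0, m4}
Sat(EX (a & b)) = {s : some successor in {m0, m4}} = {m2, m4}
Sat(AX (EX (a & b))) = {s : every successor in {m2, m4}} = {m1, m2}
|Sat(AX (EX (a & b)))| = |{m1, m2}| = 2.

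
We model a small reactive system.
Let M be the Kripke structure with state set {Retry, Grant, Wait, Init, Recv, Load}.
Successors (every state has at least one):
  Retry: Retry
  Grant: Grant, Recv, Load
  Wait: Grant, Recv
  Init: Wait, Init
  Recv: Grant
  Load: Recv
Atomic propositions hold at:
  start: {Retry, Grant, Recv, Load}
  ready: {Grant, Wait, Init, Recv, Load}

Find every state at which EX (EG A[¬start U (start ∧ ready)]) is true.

{Grant, Wait, Init, Recv, Load}

Sat(¬start) = {Wait, Init}
Sat(start ∧ ready) = {Grant, Recv, Load}
A[¬start U (start ∧ ready)]: least fixpoint, start Z0 = Sat((start ∧ ready)) = {Grant, Recv, Load}, add states in Sat(¬start) with every successor in Z. Z1 = {Grant, Wait, Recv, Load}; fixed.
Sat(A[¬start U (start ∧ ready)]) = {Grant, Wait, Recv, Load}
EG A[¬start U (start ∧ ready)]: greatest fixpoint, start Z0 = {Grant, Wait, Recv, Load}, keep only states in Sat with some successor in Z. Already a fixed point.
Sat(EG A[¬start U (start ∧ ready)]) = {Grant, Wait, Recv, Load}
Sat(EX (EG A[¬start U (start ∧ ready)])) = {s : some successor in {Grant, Wait, Recv, Load}} = {Grant, Wait, Init, Recv, Load}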